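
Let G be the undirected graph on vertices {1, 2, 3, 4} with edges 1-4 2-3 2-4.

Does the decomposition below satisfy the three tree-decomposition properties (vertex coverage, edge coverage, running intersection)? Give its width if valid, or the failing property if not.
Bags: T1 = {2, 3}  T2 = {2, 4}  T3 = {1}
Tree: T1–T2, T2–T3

A tree decomposition must satisfy three properties: every vertex lies in some bag; for every edge, both endpoints lie together in some bag; and for every vertex, the bags containing it form a connected subtree. Here edge (4,1) lies in no bag, so the decomposition is invalid.

No — edge (4,1) lies in no bag.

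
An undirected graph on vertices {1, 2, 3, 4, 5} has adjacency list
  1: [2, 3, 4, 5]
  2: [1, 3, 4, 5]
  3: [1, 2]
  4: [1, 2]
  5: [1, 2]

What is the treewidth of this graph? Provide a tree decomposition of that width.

Each bag holds 3 vertices, so the decomposition has width 2, which upper-bounds the treewidth. For the lower bound, the 3 vertices {1, 2, 3} are pairwise adjacent, and any tree decomposition puts a clique entirely inside one bag — forcing width ≥ 2. Combining the bounds, tw(G) = 2.

Treewidth 2.
Bags: B1 = {1, 2, 3}  B2 = {1, 2, 4}  B3 = {1, 2, 5}
Tree: B1–B2, B1–B3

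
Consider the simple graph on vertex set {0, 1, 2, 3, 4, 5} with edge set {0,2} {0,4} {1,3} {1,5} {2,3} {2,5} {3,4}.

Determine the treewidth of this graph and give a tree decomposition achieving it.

Treewidth 2.
Bags: B1 = {1, 3, 5}  B2 = {2, 3, 5}  B3 = {2, 3, 4}  B4 = {0, 2, 4}
Tree: B1–B2, B2–B3, B3–B4

Every bag has size at most 3, so the width is 3 − 1 = 2 and tw(G) ≤ 2. For the lower bound, G contains the cycle 1–5–2–3–1, so G is not a forest; only forests have treewidth ≤ 1, hence tw(G) ≥ 2. Hence tw(G) = 2 exactly.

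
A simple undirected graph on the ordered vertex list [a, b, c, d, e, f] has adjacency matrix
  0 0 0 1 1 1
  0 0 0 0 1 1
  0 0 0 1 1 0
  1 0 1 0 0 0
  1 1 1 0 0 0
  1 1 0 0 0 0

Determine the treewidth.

A width-2 tree decomposition is:
Bags: B1 = {a, c, d}  B2 = {a, c, e}  B3 = {a, e, f}  B4 = {b, e, f}
Tree: B1–B2, B2–B3, B3–B4
The largest bag has 3 vertices, giving width 2; this decomposition certifies tw(G) ≤ 2. For the lower bound, G contains the cycle d–c–e–a–d, so G is not a forest; only forests have treewidth ≤ 1, hence tw(G) ≥ 2. Hence tw(G) = 2 exactly.

2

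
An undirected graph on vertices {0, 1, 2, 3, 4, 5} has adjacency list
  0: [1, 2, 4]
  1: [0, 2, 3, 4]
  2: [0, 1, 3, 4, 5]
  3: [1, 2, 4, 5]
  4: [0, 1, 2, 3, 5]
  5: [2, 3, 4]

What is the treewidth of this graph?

3

A width-3 tree decomposition is:
Bags: B1 = {1, 2, 3, 4}  B2 = {0, 1, 2, 4}  B3 = {2, 3, 4, 5}
Tree: B1–B2, B1–B3
Every bag has size at most 4, so the width is 4 − 1 = 3 and tw(G) ≤ 3. For the lower bound, the 4 vertices {0, 1, 2, 4} are pairwise adjacent, and any tree decomposition puts a clique entirely inside one bag — forcing width ≥ 3. Therefore the treewidth is 3.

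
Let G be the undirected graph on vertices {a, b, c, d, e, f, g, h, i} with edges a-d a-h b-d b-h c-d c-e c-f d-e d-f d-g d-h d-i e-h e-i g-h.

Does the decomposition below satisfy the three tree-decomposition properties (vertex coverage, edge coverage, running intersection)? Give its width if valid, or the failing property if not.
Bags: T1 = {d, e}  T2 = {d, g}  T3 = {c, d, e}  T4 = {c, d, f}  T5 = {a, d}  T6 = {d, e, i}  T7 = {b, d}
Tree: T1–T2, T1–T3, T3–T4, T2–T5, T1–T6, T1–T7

A tree decomposition must satisfy three properties: every vertex lies in some bag; for every edge, both endpoints lie together in some bag; and for every vertex, the bags containing it form a connected subtree. Here vertex h appears in no bag, so the decomposition is invalid.

No — vertex h appears in no bag.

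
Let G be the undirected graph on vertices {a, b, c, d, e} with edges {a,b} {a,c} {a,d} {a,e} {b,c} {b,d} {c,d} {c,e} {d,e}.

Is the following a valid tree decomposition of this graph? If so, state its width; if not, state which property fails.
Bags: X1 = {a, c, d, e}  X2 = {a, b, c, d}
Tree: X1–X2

Yes; width 3.

Checking the three conditions: (i) the bags cover all of {a, b, c, d, e}; (ii) for each edge, some bag contains both endpoints; (iii) the bags containing any fixed vertex form a subtree. All hold, so the decomposition is valid with width 4 − 1 = 3.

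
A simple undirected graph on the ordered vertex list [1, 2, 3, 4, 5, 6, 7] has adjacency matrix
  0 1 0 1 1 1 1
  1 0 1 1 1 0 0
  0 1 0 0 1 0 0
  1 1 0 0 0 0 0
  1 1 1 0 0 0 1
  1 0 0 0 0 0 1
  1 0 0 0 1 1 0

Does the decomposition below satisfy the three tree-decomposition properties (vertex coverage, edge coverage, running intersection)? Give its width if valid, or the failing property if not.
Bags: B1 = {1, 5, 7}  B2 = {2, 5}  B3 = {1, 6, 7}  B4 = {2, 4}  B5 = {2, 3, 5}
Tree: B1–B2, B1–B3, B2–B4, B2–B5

A tree decomposition must satisfy three properties: every vertex lies in some bag; for every edge, both endpoints lie together in some bag; and for every vertex, the bags containing it form a connected subtree. Here edge (1,2) lies in no bag, so the decomposition is invalid.

No — edge (1,2) lies in no bag.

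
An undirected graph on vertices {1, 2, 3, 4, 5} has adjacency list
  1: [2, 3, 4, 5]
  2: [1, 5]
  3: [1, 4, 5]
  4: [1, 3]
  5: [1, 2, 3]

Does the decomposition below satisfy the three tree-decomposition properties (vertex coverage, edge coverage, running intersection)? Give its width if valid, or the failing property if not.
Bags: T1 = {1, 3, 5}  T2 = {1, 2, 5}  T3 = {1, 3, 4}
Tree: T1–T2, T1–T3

Yes; width 2.

Vertex coverage: the bags together contain {1, 2, 3, 4, 5}, the full vertex set. Edge coverage: each edge of G has both endpoints in at least one bag. Running intersection: for every vertex, the bags containing it form a connected subtree. All three properties hold, so this is a valid tree decomposition of width max|bag| − 1 = 2, and hence tw(G) ≤ 2.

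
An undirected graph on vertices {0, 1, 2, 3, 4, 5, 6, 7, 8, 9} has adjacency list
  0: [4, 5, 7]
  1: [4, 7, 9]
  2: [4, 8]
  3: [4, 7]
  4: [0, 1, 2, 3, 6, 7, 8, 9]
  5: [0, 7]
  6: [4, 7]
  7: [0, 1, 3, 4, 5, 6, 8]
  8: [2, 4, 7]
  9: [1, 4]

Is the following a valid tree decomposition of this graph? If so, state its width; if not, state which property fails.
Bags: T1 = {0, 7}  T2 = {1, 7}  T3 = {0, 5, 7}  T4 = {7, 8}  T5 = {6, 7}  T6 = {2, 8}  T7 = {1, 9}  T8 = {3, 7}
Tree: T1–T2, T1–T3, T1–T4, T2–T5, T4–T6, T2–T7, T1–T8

A tree decomposition must satisfy three properties: every vertex lies in some bag; for every edge, both endpoints lie together in some bag; and for every vertex, the bags containing it form a connected subtree. Here vertex 4 appears in no bag, so the decomposition is invalid.

No — vertex 4 appears in no bag.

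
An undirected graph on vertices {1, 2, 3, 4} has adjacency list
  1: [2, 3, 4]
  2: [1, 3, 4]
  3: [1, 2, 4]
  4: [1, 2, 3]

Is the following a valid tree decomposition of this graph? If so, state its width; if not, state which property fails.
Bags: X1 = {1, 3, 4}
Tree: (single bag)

No — vertex 2 appears in no bag.

A tree decomposition must satisfy three properties: every vertex lies in some bag; for every edge, both endpoints lie together in some bag; and for every vertex, the bags containing it form a connected subtree. Here vertex 2 appears in no bag, so the decomposition is invalid.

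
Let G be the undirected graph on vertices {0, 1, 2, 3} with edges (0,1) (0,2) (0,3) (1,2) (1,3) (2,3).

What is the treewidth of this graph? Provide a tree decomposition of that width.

A single bag containing all 4 vertices is trivially a valid decomposition of width 3. Conversely, {0, 1, 2, 3} is a clique of size 4, and the vertices of any clique must share a bag in every tree decomposition; so some bag has ≥ 4 vertices and tw(G) ≥ 3. The upper and lower bounds meet at 3, so that is the treewidth.

Treewidth 3.
One such decomposition:
Bags: B1 = {0, 1, 2, 3}
Tree: (single bag)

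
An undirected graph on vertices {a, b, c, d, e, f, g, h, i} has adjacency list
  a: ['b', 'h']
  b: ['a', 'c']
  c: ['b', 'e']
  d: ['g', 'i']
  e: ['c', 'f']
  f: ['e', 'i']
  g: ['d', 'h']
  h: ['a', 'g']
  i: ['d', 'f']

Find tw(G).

A width-2 tree decomposition is:
Bags: B1 = {d, g, h}  B2 = {a, d, h}  B3 = {a, b, d}  B4 = {b, c, d}  B5 = {c, d, e}  B6 = {d, e, f}  B7 = {d, f, i}
Tree: B1–B2, B2–B3, B3–B4, B4–B5, B5–B6, B6–B7
Each bag holds 3 vertices, so the decomposition has width 2, which upper-bounds the treewidth. For the lower bound, G contains the cycle d–g–h–a–b–c–e–f–i–d, so G is not a forest; only forests have treewidth ≤ 1, hence tw(G) ≥ 2. Therefore the treewidth is 2.

2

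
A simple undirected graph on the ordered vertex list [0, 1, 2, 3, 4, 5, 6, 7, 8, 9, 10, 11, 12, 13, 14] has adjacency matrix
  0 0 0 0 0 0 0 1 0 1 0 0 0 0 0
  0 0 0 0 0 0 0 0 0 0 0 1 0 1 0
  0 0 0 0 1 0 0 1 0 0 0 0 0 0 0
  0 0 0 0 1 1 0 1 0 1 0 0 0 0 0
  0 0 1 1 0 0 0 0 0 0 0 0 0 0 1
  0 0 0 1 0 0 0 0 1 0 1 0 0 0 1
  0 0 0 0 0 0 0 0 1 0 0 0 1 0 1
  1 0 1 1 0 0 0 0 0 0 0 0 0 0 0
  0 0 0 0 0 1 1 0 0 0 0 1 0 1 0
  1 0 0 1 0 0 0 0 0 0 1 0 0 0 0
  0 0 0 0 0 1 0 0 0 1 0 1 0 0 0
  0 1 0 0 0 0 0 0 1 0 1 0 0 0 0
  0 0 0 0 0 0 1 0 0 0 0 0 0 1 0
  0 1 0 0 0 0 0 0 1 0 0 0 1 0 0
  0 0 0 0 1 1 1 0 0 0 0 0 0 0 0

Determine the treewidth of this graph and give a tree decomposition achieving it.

Treewidth 3.
Bags: B1 = {0, 2, 7, 9}  B2 = {2, 3, 7, 9}  B3 = {2, 3, 4, 9}  B4 = {3, 4, 9, 10}  B5 = {3, 4, 5, 10}  B6 = {4, 5, 10, 14}  B7 = {5, 10, 11, 14}  B8 = {5, 8, 11, 14}  B9 = {6, 8, 11, 14}  B10 = {1, 6, 8, 11}  B11 = {1, 6, 8, 13}  B12 = {1, 6, 12, 13}
Tree: B1–B2, B2–B3, B3–B4, B4–B5, B5–B6, B6–B7, B7–B8, B8–B9, B9–B10, B10–B11, B11–B12

The largest bag has 4 vertices, giving width 3; this decomposition certifies tw(G) ≤ 3. For the lower bound: the 4 vertex sets {0,2,7}, {9}, {3}, {4,5,10,14} are disjoint, each induces a connected subgraph, and every pair is joined by at least one edge of G. Contracting each set to a single vertex therefore yields K_{4} as a minor, and since treewidth is minor-monotone, tw(G) ≥ tw(K_{4}) = 3. Hence tw(G) = 3 exactly.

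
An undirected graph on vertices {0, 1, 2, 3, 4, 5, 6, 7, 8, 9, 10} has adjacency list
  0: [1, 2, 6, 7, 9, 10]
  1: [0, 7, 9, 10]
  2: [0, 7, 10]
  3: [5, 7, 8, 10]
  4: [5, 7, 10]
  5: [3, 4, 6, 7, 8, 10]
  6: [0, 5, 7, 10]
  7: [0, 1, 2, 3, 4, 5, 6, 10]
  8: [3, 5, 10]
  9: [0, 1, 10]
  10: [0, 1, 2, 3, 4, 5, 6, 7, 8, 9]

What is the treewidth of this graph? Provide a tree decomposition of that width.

Treewidth 3.
One such decomposition:
Bags: B1 = {0, 6, 7, 10}  B2 = {5, 6, 7, 10}  B3 = {3, 5, 7, 10}  B4 = {0, 1, 7, 10}  B5 = {4, 5, 7, 10}  B6 = {0, 1, 9, 10}  B7 = {3, 5, 8, 10}  B8 = {0, 2, 7, 10}
Tree: B1–B2, B2–B3, B1–B4, B2–B5, B4–B6, B3–B7, B4–B8

Every bag has size at most 4, so the width is 4 − 1 = 3 and tw(G) ≤ 3. Conversely, {3, 5, 8, 10} is a clique of size 4, and the vertices of any clique must share a bag in every tree decomposition; so some bag has ≥ 4 vertices and tw(G) ≥ 3. Hence tw(G) = 3 exactly.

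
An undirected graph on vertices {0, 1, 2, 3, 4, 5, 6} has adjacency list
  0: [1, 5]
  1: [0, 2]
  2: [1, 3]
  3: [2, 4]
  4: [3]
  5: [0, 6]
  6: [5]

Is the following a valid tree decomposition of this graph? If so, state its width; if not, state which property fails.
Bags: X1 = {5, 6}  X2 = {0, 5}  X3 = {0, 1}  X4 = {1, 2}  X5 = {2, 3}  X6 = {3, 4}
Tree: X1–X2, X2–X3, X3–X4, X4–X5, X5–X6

Yes; width 1.

Every vertex of G appears in some bag (union = {0, 1, 2, 3, 4, 5, 6}); every edge is covered by a bag; and for each vertex v the set of bags containing v is connected in the bag tree. The decomposition is therefore valid. The largest bag has 2 vertices, so the width is 1.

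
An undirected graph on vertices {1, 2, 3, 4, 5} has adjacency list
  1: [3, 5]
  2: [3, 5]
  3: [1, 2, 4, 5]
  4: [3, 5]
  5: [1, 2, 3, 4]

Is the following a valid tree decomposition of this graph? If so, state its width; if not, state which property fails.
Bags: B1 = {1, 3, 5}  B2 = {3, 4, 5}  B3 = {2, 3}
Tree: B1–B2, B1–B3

A tree decomposition must satisfy three properties: every vertex lies in some bag; for every edge, both endpoints lie together in some bag; and for every vertex, the bags containing it form a connected subtree. Here edge (5,2) lies in no bag, so the decomposition is invalid.

No — edge (5,2) lies in no bag.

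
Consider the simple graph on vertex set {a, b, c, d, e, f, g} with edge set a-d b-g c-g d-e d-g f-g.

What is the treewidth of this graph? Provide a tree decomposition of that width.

Treewidth 1.
Bags: B1 = {d, g}  B2 = {d, e}  B3 = {a, d}  B4 = {f, g}  B5 = {c, g}  B6 = {b, g}
Tree: B1–B2, B2–B3, B1–B4, B4–B5, B4–B6

The largest bag has 2 vertices, giving width 1; this decomposition certifies tw(G) ≤ 1. Any graph with an edge has treewidth ≥ 1, and G has the edge g–d. Therefore the treewidth is 1.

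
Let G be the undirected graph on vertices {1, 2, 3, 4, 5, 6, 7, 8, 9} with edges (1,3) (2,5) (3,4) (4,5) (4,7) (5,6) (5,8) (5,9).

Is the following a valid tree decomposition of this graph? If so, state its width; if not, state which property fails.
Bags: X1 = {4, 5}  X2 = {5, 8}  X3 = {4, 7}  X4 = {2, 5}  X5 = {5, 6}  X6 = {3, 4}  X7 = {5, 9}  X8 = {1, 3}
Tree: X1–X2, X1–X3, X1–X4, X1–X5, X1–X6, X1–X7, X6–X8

Yes; width 1.

Checking the three conditions: (i) the bags cover all of {1, 2, 3, 4, 5, 6, 7, 8, 9}; (ii) for each edge, some bag contains both endpoints; (iii) the bags containing any fixed vertex form a subtree. All hold, so the decomposition is valid with width 2 − 1 = 1.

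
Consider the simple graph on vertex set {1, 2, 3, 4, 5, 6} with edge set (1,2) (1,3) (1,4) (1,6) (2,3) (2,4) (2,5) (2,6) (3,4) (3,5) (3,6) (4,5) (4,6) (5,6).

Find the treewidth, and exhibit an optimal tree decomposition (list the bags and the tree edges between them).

Treewidth 4.
Bags: B1 = {1, 2, 3, 4, 6}  B2 = {2, 3, 4, 5, 6}
Tree: B1–B2

Each bag holds 5 vertices, so the decomposition has width 4, which upper-bounds the treewidth. For the lower bound, the 5 vertices {1, 2, 3, 4, 6} are pairwise adjacent, and any tree decomposition puts a clique entirely inside one bag — forcing width ≥ 4. The upper and lower bounds meet at 4, so that is the treewidth.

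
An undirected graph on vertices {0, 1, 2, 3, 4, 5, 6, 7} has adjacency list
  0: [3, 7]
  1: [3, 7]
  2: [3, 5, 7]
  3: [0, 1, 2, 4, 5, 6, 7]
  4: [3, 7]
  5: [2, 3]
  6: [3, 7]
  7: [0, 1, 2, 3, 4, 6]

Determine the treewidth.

A width-2 tree decomposition is:
Bags: B1 = {2, 3, 5}  B2 = {2, 3, 7}  B3 = {0, 3, 7}  B4 = {3, 6, 7}  B5 = {1, 3, 7}  B6 = {3, 4, 7}
Tree: B1–B2, B2–B3, B3–B4, B2–B5, B4–B6
Each bag holds 3 vertices, so the decomposition has width 2, which upper-bounds the treewidth. On the other hand G contains the 3-clique {2, 3, 5}. A clique must lie in a single bag of any decomposition, so no decomposition can have width below 2. Combining the bounds, tw(G) = 2.

2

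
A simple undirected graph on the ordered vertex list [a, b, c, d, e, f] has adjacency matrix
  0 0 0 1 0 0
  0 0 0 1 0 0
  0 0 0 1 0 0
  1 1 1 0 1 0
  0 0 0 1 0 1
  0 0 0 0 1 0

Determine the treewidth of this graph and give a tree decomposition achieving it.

Every bag has size at most 2, so the width is 2 − 1 = 1 and tw(G) ≤ 1. G has an edge, so its treewidth is at least 1. The upper and lower bounds meet at 1, so that is the treewidth.

Treewidth 1.
Bags: B1 = {a, d}  B2 = {b, d}  B3 = {d, e}  B4 = {e, f}  B5 = {c, d}
Tree: B1–B2, B2–B3, B3–B4, B3–B5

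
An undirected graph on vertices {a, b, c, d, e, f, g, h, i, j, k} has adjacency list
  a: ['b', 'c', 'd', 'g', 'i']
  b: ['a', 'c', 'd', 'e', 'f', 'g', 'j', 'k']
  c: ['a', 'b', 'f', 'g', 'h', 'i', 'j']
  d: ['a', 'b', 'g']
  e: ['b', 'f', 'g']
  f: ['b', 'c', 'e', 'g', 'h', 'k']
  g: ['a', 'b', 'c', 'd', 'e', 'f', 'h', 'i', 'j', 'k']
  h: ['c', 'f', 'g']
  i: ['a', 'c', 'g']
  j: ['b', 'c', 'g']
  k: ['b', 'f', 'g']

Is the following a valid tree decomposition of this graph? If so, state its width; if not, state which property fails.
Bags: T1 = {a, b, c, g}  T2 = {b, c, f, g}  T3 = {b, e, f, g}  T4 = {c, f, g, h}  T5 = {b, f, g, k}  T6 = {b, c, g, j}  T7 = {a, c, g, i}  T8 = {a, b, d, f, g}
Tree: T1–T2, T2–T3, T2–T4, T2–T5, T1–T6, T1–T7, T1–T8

No — bags containing vertex f are not connected in the tree.

A tree decomposition must satisfy three properties: every vertex lies in some bag; for every edge, both endpoints lie together in some bag; and for every vertex, the bags containing it form a connected subtree. Here bags containing vertex f are not connected in the tree, so the decomposition is invalid.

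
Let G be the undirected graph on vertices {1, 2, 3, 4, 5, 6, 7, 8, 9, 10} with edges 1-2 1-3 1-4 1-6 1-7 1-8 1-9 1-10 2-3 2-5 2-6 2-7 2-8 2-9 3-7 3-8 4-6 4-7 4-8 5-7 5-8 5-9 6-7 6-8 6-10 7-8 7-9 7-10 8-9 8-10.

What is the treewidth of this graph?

4

A width-4 tree decomposition is:
Bags: B1 = {1, 2, 6, 7, 8}  B2 = {1, 6, 7, 8, 10}  B3 = {1, 2, 7, 8, 9}  B4 = {2, 5, 7, 8, 9}  B5 = {1, 2, 3, 7, 8}  B6 = {1, 4, 6, 7, 8}
Tree: B1–B2, B1–B3, B3–B4, B3–B5, B1–B6
The largest bag has 5 vertices, giving width 4; this decomposition certifies tw(G) ≤ 4. Conversely, {1, 2, 7, 8, 9} is a clique of size 5, and the vertices of any clique must share a bag in every tree decomposition; so some bag has ≥ 5 vertices and tw(G) ≥ 4. Therefore the treewidth is 4.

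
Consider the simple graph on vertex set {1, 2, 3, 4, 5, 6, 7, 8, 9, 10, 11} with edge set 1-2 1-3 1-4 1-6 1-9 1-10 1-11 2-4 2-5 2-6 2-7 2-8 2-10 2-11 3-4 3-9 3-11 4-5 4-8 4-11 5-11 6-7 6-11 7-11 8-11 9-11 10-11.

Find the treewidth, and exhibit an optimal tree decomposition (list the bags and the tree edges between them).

Every bag has size at most 4, so the width is 4 − 1 = 3 and tw(G) ≤ 3. For the lower bound, the 4 vertices {1, 3, 9, 11} are pairwise adjacent, and any tree decomposition puts a clique entirely inside one bag — forcing width ≥ 3. The upper and lower bounds meet at 3, so that is the treewidth.

Treewidth 3.
Bags: B1 = {2, 6, 7, 11}  B2 = {1, 2, 6, 11}  B3 = {1, 2, 4, 11}  B4 = {2, 4, 5, 11}  B5 = {1, 3, 4, 11}  B6 = {1, 2, 10, 11}  B7 = {2, 4, 8, 11}  B8 = {1, 3, 9, 11}
Tree: B1–B2, B2–B3, B3–B4, B3–B5, B3–B6, B3–B7, B5–B8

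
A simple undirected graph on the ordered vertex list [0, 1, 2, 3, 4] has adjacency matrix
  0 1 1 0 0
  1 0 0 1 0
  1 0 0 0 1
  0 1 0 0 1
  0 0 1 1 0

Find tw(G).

2

A width-2 tree decomposition is:
Bags: B1 = {0, 2, 4}  B2 = {0, 3, 4}  B3 = {0, 1, 3}
Tree: B1–B2, B2–B3
Each bag holds 3 vertices, so the decomposition has width 2, which upper-bounds the treewidth. For the lower bound, G contains the cycle 0–2–4–3–1–0, so G is not a forest; only forests have treewidth ≤ 1, hence tw(G) ≥ 2. Therefore the treewidth is 2.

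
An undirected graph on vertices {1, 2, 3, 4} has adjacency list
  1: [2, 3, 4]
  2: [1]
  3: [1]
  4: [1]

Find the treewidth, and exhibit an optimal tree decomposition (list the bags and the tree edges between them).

The largest bag has 2 vertices, giving width 1; this decomposition certifies tw(G) ≤ 1. G has an edge, so its treewidth is at least 1. Therefore the treewidth is 1.

Treewidth 1.
One such decomposition:
Bags: B1 = {1, 4}  B2 = {1, 2}  B3 = {1, 3}
Tree: B1–B2, B2–B3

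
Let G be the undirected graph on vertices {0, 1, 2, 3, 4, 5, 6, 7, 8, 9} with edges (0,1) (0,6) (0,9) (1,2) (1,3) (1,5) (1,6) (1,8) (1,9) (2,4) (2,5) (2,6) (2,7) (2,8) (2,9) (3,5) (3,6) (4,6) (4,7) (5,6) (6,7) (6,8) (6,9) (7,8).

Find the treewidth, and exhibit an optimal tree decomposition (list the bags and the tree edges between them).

Every bag has size at most 4, so the width is 4 − 1 = 3 and tw(G) ≤ 3. On the other hand G contains the 4-clique {0, 1, 6, 9}. A clique must lie in a single bag of any decomposition, so no decomposition can have width below 3. Combining the bounds, tw(G) = 3.

Treewidth 3.
Bags: B1 = {0, 1, 6, 9}  B2 = {1, 2, 6, 9}  B3 = {1, 2, 6, 8}  B4 = {1, 2, 5, 6}  B5 = {2, 6, 7, 8}  B6 = {1, 3, 5, 6}  B7 = {2, 4, 6, 7}
Tree: B1–B2, B2–B3, B2–B4, B3–B5, B4–B6, B5–B7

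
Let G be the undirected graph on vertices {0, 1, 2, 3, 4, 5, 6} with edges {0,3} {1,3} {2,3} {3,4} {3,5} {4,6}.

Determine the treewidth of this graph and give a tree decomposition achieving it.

Treewidth 1.
One such decomposition:
Bags: B1 = {1, 3}  B2 = {3, 4}  B3 = {4, 6}  B4 = {3, 5}  B5 = {2, 3}  B6 = {0, 3}
Tree: B1–B2, B2–B3, B2–B4, B2–B5, B4–B6

The largest bag has 2 vertices, giving width 1; this decomposition certifies tw(G) ≤ 1. Any graph with an edge has treewidth ≥ 1, and G has the edge 1–3. The upper and lower bounds meet at 1, so that is the treewidth.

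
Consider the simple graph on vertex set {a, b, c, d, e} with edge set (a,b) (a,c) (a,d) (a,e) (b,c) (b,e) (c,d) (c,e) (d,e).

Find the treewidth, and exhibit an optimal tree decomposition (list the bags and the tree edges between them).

Treewidth 3.
One such decomposition:
Bags: B1 = {a, b, c, e}  B2 = {a, c, d, e}
Tree: B1–B2

The largest bag has 4 vertices, giving width 3; this decomposition certifies tw(G) ≤ 3. Conversely, {a, c, d, e} is a clique of size 4, and the vertices of any clique must share a bag in every tree decomposition; so some bag has ≥ 4 vertices and tw(G) ≥ 3. The upper and lower bounds meet at 3, so that is the treewidth.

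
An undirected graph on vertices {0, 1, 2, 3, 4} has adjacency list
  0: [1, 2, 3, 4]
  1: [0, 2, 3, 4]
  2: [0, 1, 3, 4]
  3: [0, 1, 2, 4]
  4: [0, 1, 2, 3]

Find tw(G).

4

A width-4 tree decomposition is:
Bags: B1 = {0, 1, 2, 3, 4}
Tree: (single bag)
With just one bag of size 5, the width is 5 − 1 = 4, so tw(G) ≤ 4. On the other hand G contains the 5-clique {0, 1, 2, 3, 4}. A clique must lie in a single bag of any decomposition, so no decomposition can have width below 4. Therefore the treewidth is 4.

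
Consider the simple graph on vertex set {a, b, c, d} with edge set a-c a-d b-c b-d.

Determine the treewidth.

2

A width-2 tree decomposition is:
Bags: B1 = {b, c, d}  B2 = {a, c, d}
Tree: B1–B2
The largest bag has 3 vertices, giving width 2; this decomposition certifies tw(G) ≤ 2. The edges c–b–d–a–c form a cycle, so G is not a tree and its treewidth is at least 2. Combining the bounds, tw(G) = 2.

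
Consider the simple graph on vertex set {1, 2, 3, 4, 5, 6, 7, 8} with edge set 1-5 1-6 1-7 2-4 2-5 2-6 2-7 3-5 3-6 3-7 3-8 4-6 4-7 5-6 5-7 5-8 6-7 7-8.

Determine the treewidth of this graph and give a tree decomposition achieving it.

Every bag has size at most 4, so the width is 4 − 1 = 3 and tw(G) ≤ 3. For the lower bound, the 4 vertices {2, 4, 6, 7} are pairwise adjacent, and any tree decomposition puts a clique entirely inside one bag — forcing width ≥ 3. The upper and lower bounds meet at 3, so that is the treewidth.

Treewidth 3.
One such decomposition:
Bags: B1 = {2, 5, 6, 7}  B2 = {2, 4, 6, 7}  B3 = {1, 5, 6, 7}  B4 = {3, 5, 6, 7}  B5 = {3, 5, 7, 8}
Tree: B1–B2, B1–B3, B3–B4, B4–B5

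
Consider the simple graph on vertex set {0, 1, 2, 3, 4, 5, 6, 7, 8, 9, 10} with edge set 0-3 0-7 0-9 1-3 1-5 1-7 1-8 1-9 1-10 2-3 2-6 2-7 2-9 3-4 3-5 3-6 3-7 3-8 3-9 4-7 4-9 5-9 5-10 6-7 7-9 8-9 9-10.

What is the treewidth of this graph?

A width-3 tree decomposition is:
Bags: B1 = {2, 3, 7, 9}  B2 = {1, 3, 7, 9}  B3 = {1, 3, 8, 9}  B4 = {3, 4, 7, 9}  B5 = {2, 3, 6, 7}  B6 = {1, 3, 5, 9}  B7 = {0, 3, 7, 9}  B8 = {1, 5, 9, 10}
Tree: B1–B2, B2–B3, B1–B4, B1–B5, B3–B6, B4–B7, B6–B8
The largest bag has 4 vertices, giving width 3; this decomposition certifies tw(G) ≤ 3. On the other hand G contains the 4-clique {1, 5, 9, 10}. A clique must lie in a single bag of any decomposition, so no decomposition can have width below 3. Combining the bounds, tw(G) = 3.

3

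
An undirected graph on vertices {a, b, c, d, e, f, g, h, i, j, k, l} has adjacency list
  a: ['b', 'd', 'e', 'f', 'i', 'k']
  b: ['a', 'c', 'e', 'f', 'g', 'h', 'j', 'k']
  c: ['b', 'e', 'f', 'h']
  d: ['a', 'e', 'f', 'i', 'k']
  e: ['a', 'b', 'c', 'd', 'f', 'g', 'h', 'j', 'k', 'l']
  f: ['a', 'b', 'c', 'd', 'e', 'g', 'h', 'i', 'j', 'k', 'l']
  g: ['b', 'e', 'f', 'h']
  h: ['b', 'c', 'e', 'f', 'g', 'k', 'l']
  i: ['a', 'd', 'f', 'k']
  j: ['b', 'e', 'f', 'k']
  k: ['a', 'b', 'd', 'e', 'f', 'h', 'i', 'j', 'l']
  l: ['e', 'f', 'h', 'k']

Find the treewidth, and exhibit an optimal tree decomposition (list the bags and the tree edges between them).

The largest bag has 5 vertices, giving width 4; this decomposition certifies tw(G) ≤ 4. For the lower bound, the 5 vertices {b, e, f, g, h} are pairwise adjacent, and any tree decomposition puts a clique entirely inside one bag — forcing width ≥ 4. Hence tw(G) = 4 exactly.

Treewidth 4.
One optimal decomposition is:
Bags: B1 = {a, d, e, f, k}  B2 = {a, d, f, i, k}  B3 = {a, b, e, f, k}  B4 = {b, e, f, h, k}  B5 = {e, f, h, k, l}  B6 = {b, c, e, f, h}  B7 = {b, e, f, j, k}  B8 = {b, e, f, g, h}
Tree: B1–B2, B1–B3, B3–B4, B4–B5, B4–B6, B4–B7, B6–B8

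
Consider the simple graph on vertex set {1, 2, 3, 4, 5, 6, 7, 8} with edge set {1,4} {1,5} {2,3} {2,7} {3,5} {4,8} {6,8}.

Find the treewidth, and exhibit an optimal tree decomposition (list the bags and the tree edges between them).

Treewidth 1.
One such decomposition:
Bags: B1 = {6, 8}  B2 = {4, 8}  B3 = {1, 4}  B4 = {1, 5}  B5 = {3, 5}  B6 = {2, 3}  B7 = {2, 7}
Tree: B1–B2, B2–B3, B3–B4, B4–B5, B5–B6, B6–B7

Each bag holds 2 vertices, so the decomposition has width 1, which upper-bounds the treewidth. Since G has at least one edge (e.g. 6–8), it is not an edgeless graph, so tw(G) ≥ 1. The upper and lower bounds meet at 1, so that is the treewidth.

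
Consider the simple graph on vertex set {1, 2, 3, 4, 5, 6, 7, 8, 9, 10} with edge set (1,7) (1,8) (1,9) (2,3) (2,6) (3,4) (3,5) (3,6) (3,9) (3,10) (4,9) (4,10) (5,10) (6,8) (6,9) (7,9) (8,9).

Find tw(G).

A width-2 tree decomposition is:
Bags: B1 = {1, 8, 9}  B2 = {6, 8, 9}  B3 = {3, 6, 9}  B4 = {2, 3, 6}  B5 = {3, 4, 9}  B6 = {3, 4, 10}  B7 = {1, 7, 9}  B8 = {3, 5, 10}
Tree: B1–B2, B2–B3, B3–B4, B3–B5, B5–B6, B1–B7, B6–B8
Every bag has size at most 3, so the width is 3 − 1 = 2 and tw(G) ≤ 2. On the other hand G contains the 3-clique {1, 8, 9}. A clique must lie in a single bag of any decomposition, so no decomposition can have width below 2. Therefore the treewidth is 2.

2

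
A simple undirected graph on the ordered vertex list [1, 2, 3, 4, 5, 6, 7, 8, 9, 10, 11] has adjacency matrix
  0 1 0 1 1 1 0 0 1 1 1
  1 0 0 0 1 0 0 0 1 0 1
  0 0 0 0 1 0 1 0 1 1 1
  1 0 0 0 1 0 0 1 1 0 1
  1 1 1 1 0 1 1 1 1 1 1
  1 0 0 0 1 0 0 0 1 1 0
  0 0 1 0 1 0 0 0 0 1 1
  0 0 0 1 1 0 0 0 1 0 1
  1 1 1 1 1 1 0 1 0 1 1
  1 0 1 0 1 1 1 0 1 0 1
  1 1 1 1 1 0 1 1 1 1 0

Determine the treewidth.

A width-4 tree decomposition is:
Bags: B1 = {1, 5, 9, 10, 11}  B2 = {1, 2, 5, 9, 11}  B3 = {1, 5, 6, 9, 10}  B4 = {3, 5, 9, 10, 11}  B5 = {3, 5, 7, 10, 11}  B6 = {1, 4, 5, 9, 11}  B7 = {4, 5, 8, 9, 11}
Tree: B1–B2, B1–B3, B1–B4, B4–B5, B2–B6, B6–B7
Every bag has size at most 5, so the width is 5 − 1 = 4 and tw(G) ≤ 4. Conversely, {4, 5, 8, 9, 11} is a clique of size 5, and the vertices of any clique must share a bag in every tree decomposition; so some bag has ≥ 5 vertices and tw(G) ≥ 4. Therefore the treewidth is 4.

4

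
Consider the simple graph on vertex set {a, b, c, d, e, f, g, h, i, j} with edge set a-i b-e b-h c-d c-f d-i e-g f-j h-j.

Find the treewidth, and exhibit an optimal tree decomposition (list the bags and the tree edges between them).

Each bag holds 2 vertices, so the decomposition has width 1, which upper-bounds the treewidth. Any graph with an edge has treewidth ≥ 1, and G has the edge a–i. Combining the bounds, tw(G) = 1.

Treewidth 1.
One optimal decomposition is:
Bags: B1 = {a, i}  B2 = {d, i}  B3 = {c, d}  B4 = {c, f}  B5 = {f, j}  B6 = {h, j}  B7 = {b, h}  B8 = {b, e}  B9 = {e, g}
Tree: B1–B2, B2–B3, B3–B4, B4–B5, B5–B6, B6–B7, B7–B8, B8–B9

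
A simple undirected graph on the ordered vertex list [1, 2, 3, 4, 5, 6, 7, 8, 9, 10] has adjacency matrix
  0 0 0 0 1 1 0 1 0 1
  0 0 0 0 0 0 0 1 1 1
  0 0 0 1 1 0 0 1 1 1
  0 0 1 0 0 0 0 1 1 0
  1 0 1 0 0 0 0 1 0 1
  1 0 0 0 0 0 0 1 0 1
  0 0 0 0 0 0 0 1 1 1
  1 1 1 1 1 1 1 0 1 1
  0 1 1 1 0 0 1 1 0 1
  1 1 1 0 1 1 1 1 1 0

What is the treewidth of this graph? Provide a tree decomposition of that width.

The largest bag has 4 vertices, giving width 3; this decomposition certifies tw(G) ≤ 3. For the lower bound, the 4 vertices {1, 5, 8, 10} are pairwise adjacent, and any tree decomposition puts a clique entirely inside one bag — forcing width ≥ 3. The upper and lower bounds meet at 3, so that is the treewidth.

Treewidth 3.
Bags: B1 = {2, 8, 9, 10}  B2 = {3, 8, 9, 10}  B3 = {3, 5, 8, 10}  B4 = {3, 4, 8, 9}  B5 = {1, 5, 8, 10}  B6 = {7, 8, 9, 10}  B7 = {1, 6, 8, 10}
Tree: B1–B2, B2–B3, B2–B4, B3–B5, B1–B6, B5–B7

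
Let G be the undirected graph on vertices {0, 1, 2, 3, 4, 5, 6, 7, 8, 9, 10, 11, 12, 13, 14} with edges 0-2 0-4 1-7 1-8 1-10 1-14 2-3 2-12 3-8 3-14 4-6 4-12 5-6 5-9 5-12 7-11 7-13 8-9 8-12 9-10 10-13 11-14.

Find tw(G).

A width-3 tree decomposition is:
Bags: B1 = {0, 2, 4, 6}  B2 = {2, 4, 6, 12}  B3 = {2, 5, 6, 12}  B4 = {2, 3, 5, 12}  B5 = {3, 5, 8, 12}  B6 = {3, 5, 8, 9}  B7 = {3, 8, 9, 14}  B8 = {1, 8, 9, 14}  B9 = {1, 9, 10, 14}  B10 = {1, 10, 11, 14}  B11 = {1, 7, 10, 11}  B12 = {7, 10, 11, 13}
Tree: B1–B2, B2–B3, B3–B4, B4–B5, B5–B6, B6–B7, B7–B8, B8–B9, B9–B10, B10–B11, B11–B12
The largest bag has 4 vertices, giving width 3; this decomposition certifies tw(G) ≤ 3. For the lower bound: the 4 vertex sets {0,4,6}, {2}, {12}, {3,5,8,9} are disjoint, each induces a connected subgraph, and every pair is joined by at least one edge of G. Contracting each set to a single vertex therefore yields K_{4} as a minor, and since treewidth is minor-monotone, tw(G) ≥ tw(K_{4}) = 3. Combining the bounds, tw(G) = 3.

3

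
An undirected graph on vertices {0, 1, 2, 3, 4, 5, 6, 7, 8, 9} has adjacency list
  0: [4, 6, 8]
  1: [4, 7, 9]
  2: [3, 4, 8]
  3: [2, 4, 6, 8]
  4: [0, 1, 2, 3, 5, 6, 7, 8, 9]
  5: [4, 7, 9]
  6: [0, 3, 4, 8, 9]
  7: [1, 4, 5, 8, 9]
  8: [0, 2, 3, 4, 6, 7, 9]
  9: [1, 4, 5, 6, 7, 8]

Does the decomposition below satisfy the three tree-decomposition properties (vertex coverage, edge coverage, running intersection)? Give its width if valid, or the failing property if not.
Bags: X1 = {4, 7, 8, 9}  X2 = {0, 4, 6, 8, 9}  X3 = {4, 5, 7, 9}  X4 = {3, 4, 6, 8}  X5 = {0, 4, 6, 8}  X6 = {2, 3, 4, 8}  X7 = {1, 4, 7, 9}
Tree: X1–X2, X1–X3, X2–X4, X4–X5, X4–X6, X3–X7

No — bags containing vertex 0 are not connected in the tree.

A tree decomposition must satisfy three properties: every vertex lies in some bag; for every edge, both endpoints lie together in some bag; and for every vertex, the bags containing it form a connected subtree. Here bags containing vertex 0 are not connected in the tree, so the decomposition is invalid.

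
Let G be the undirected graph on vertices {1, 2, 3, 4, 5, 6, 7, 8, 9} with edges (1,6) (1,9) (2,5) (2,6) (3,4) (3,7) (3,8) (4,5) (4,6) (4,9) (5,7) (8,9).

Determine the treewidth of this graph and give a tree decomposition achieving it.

Treewidth 3.
Bags: B1 = {2, 5, 6, 7}  B2 = {4, 5, 6, 7}  B3 = {3, 4, 6, 7}  B4 = {1, 3, 4, 6}  B5 = {1, 3, 4, 9}  B6 = {1, 3, 8, 9}
Tree: B1–B2, B2–B3, B3–B4, B4–B5, B5–B6

Each bag holds 4 vertices, so the decomposition has width 3, which upper-bounds the treewidth. For the lower bound: the 4 vertex sets {2,5,7}, {6}, {4}, {1,3,8,9} are disjoint, each induces a connected subgraph, and every pair is joined by at least one edge of G. Contracting each set to a single vertex therefore yields K_{4} as a minor, and since treewidth is minor-monotone, tw(G) ≥ tw(K_{4}) = 3. Therefore the treewidth is 3.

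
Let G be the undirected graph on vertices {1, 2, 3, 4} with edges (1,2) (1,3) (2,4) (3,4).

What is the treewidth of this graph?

2

A width-2 tree decomposition is:
Bags: B1 = {2, 3, 4}  B2 = {1, 2, 3}
Tree: B1–B2
Each bag holds 3 vertices, so the decomposition has width 2, which upper-bounds the treewidth. The edges 3–4–2–1–3 form a cycle, so G is not a tree and its treewidth is at least 2. The upper and lower bounds meet at 2, so that is the treewidth.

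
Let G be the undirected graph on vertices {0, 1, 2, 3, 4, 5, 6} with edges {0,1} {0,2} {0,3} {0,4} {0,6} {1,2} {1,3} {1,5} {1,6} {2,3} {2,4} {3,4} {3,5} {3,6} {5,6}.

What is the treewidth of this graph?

3

A width-3 tree decomposition is:
Bags: B1 = {0, 1, 2, 3}  B2 = {0, 2, 3, 4}  B3 = {0, 1, 3, 6}  B4 = {1, 3, 5, 6}
Tree: B1–B2, B1–B3, B3–B4
Each bag holds 4 vertices, so the decomposition has width 3, which upper-bounds the treewidth. For the lower bound, the 4 vertices {0, 1, 2, 3} are pairwise adjacent, and any tree decomposition puts a clique entirely inside one bag — forcing width ≥ 3. The upper and lower bounds meet at 3, so that is the treewidth.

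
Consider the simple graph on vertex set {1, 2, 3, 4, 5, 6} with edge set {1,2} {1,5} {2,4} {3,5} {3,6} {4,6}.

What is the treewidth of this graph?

A width-2 tree decomposition is:
Bags: B1 = {1, 2, 4}  B2 = {1, 4, 6}  B3 = {1, 3, 6}  B4 = {1, 3, 5}
Tree: B1–B2, B2–B3, B3–B4
The largest bag has 3 vertices, giving width 2; this decomposition certifies tw(G) ≤ 2. The edges 1–2–4–6–3–5–1 form a cycle, so G is not a tree and its treewidth is at least 2. Therefore the treewidth is 2.

2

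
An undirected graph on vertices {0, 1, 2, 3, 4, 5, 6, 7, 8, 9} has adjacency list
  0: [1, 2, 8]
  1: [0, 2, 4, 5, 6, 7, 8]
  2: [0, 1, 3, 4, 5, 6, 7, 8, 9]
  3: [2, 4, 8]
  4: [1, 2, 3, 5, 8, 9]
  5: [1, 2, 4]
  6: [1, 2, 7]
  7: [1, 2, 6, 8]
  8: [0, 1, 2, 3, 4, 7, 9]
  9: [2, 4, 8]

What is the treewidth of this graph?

A width-3 tree decomposition is:
Bags: B1 = {0, 1, 2, 8}  B2 = {1, 2, 4, 8}  B3 = {1, 2, 7, 8}  B4 = {2, 3, 4, 8}  B5 = {1, 2, 6, 7}  B6 = {1, 2, 4, 5}  B7 = {2, 4, 8, 9}
Tree: B1–B2, B2–B3, B2–B4, B3–B5, B2–B6, B2–B7
Each bag holds 4 vertices, so the decomposition has width 3, which upper-bounds the treewidth. For the lower bound, the 4 vertices {0, 1, 2, 8} are pairwise adjacent, and any tree decomposition puts a clique entirely inside one bag — forcing width ≥ 3. The upper and lower bounds meet at 3, so that is the treewidth.

3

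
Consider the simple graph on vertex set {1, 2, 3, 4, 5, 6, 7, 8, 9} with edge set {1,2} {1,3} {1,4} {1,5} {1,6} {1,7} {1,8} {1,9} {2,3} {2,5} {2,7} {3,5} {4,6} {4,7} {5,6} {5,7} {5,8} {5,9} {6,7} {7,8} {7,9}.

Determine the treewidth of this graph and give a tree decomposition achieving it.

Each bag holds 4 vertices, so the decomposition has width 3, which upper-bounds the treewidth. For the lower bound, the 4 vertices {1, 4, 6, 7} are pairwise adjacent, and any tree decomposition puts a clique entirely inside one bag — forcing width ≥ 3. Hence tw(G) = 3 exactly.

Treewidth 3.
One optimal decomposition is:
Bags: B1 = {1, 5, 6, 7}  B2 = {1, 2, 5, 7}  B3 = {1, 4, 6, 7}  B4 = {1, 5, 7, 9}  B5 = {1, 5, 7, 8}  B6 = {1, 2, 3, 5}
Tree: B1–B2, B1–B3, B1–B4, B4–B5, B2–B6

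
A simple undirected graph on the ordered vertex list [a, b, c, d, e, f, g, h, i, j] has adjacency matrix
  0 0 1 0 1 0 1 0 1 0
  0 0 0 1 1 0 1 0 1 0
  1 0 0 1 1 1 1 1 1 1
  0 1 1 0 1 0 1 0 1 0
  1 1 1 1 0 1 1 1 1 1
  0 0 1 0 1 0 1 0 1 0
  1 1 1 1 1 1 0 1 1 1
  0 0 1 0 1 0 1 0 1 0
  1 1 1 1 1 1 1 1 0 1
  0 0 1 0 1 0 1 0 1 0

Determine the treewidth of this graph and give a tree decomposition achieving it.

Every bag has size at most 5, so the width is 5 − 1 = 4 and tw(G) ≤ 4. Conversely, {c, d, e, g, i} is a clique of size 5, and the vertices of any clique must share a bag in every tree decomposition; so some bag has ≥ 5 vertices and tw(G) ≥ 4. Therefore the treewidth is 4.

Treewidth 4.
One optimal decomposition is:
Bags: B1 = {c, e, g, h, i}  B2 = {c, e, f, g, i}  B3 = {c, d, e, g, i}  B4 = {a, c, e, g, i}  B5 = {c, e, g, i, j}  B6 = {b, d, e, g, i}
Tree: B1–B2, B1–B3, B2–B4, B1–B5, B3–B6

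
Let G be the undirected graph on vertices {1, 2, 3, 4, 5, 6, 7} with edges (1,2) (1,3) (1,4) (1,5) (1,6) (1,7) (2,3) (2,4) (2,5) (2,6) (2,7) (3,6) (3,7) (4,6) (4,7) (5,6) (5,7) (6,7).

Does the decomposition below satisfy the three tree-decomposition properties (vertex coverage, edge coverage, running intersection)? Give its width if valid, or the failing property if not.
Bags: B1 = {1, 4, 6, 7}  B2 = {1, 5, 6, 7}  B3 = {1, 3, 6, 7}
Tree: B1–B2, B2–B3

A tree decomposition must satisfy three properties: every vertex lies in some bag; for every edge, both endpoints lie together in some bag; and for every vertex, the bags containing it form a connected subtree. Here vertex 2 appears in no bag, so the decomposition is invalid.

No — vertex 2 appears in no bag.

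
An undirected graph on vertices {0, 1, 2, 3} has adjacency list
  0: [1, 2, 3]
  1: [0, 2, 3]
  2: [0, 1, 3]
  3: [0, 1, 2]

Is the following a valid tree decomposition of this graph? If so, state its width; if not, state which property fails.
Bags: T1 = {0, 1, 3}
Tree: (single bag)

No — vertex 2 appears in no bag.

A tree decomposition must satisfy three properties: every vertex lies in some bag; for every edge, both endpoints lie together in some bag; and for every vertex, the bags containing it form a connected subtree. Here vertex 2 appears in no bag, so the decomposition is invalid.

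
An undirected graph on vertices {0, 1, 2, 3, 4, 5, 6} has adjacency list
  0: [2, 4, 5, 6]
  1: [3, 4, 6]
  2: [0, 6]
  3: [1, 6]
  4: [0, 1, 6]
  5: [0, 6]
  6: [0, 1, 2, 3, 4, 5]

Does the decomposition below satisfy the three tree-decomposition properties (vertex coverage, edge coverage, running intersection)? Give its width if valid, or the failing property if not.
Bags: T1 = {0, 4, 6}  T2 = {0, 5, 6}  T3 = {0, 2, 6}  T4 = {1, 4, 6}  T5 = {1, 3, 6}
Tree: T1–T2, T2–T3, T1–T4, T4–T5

Vertex coverage: the bags together contain {0, 1, 2, 3, 4, 5, 6}, the full vertex set. Edge coverage: each edge of G has both endpoints in at least one bag. Running intersection: for every vertex, the bags containing it form a connected subtree. All three properties hold, so this is a valid tree decomposition of width max|bag| − 1 = 2, and hence tw(G) ≤ 2.

Yes; width 2.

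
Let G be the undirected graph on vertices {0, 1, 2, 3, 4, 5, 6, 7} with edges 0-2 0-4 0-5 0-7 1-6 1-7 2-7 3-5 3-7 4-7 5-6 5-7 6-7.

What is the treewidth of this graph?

A width-2 tree decomposition is:
Bags: B1 = {0, 5, 7}  B2 = {0, 4, 7}  B3 = {3, 5, 7}  B4 = {5, 6, 7}  B5 = {0, 2, 7}  B6 = {1, 6, 7}
Tree: B1–B2, B1–B3, B3–B4, B1–B5, B4–B6
The largest bag has 3 vertices, giving width 2; this decomposition certifies tw(G) ≤ 2. For the lower bound, the 3 vertices {0, 2, 7} are pairwise adjacent, and any tree decomposition puts a clique entirely inside one bag — forcing width ≥ 2. Hence tw(G) = 2 exactly.

2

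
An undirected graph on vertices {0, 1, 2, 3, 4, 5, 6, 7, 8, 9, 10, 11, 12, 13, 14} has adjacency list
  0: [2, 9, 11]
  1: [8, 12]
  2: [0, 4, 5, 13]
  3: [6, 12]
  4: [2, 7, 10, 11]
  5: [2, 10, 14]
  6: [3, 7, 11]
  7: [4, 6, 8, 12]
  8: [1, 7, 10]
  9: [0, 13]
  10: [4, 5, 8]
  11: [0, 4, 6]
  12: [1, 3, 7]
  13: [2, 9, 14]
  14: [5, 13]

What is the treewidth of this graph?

A width-3 tree decomposition is:
Bags: B1 = {5, 9, 13, 14}  B2 = {2, 5, 9, 13}  B3 = {0, 2, 5, 9}  B4 = {0, 2, 5, 10}  B5 = {0, 2, 4, 10}  B6 = {0, 4, 10, 11}  B7 = {4, 8, 10, 11}  B8 = {4, 7, 8, 11}  B9 = {6, 7, 8, 11}  B10 = {1, 6, 7, 8}  B11 = {1, 6, 7, 12}  B12 = {1, 3, 6, 12}
Tree: B1–B2, B2–B3, B3–B4, B4–B5, B5–B6, B6–B7, B7–B8, B8–B9, B9–B10, B10–B11, B11–B12
The largest bag has 4 vertices, giving width 3; this decomposition certifies tw(G) ≤ 3. For the lower bound: the 4 vertex sets {9,13,14}, {5}, {2}, {0,4,10,11} are disjoint, each induces a connected subgraph, and every pair is joined by at least one edge of G. Contracting each set to a single vertex therefore yields K_{4} as a minor, and since treewidth is minor-monotone, tw(G) ≥ tw(K_{4}) = 3. Combining the bounds, tw(G) = 3.

3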